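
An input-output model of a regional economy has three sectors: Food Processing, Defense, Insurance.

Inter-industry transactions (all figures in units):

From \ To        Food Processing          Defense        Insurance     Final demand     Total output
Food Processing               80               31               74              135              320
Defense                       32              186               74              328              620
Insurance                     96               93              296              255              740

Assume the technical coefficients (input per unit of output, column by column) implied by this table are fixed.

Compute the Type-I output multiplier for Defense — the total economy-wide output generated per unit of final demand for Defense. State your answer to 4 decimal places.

m_2 = 2.1409

Technical coefficients a_ij = z_ij / X_j:
  a_11 = 80/320 = 0.25, a_21 = 32/320 = 0.10, a_31 = 96/320 = 0.30
  a_12 = 31/620 = 0.05, a_22 = 186/620 = 0.30, a_32 = 93/620 = 0.15
  a_13 = 74/740 = 0.10, a_23 = 74/740 = 0.10, a_33 = 296/740 = 0.40
I − A =
  [   0.75    -0.05    -0.10]
  [  -0.10     0.70    -0.10]
  [  -0.30    -0.15     0.60]
Cofactors of I−A, C_ij = (−1)^(i+j)·(minor ij) (rows/columns in the sector order above):
  C_11 = (0.70)(0.60) − (-0.10)(-0.15) = 0.4050
  C_12 = −[(-0.10)(0.60) − (-0.10)(-0.30)] = 0.0900
  C_13 = (-0.10)(-0.15) − (0.70)(-0.30) = 0.2250
  C_21 = −[(-0.05)(0.60) − (-0.10)(-0.15)] = 0.0450
  C_22 = (0.75)(0.60) − (-0.10)(-0.30) = 0.4200
  C_23 = −[(0.75)(-0.15) − (-0.05)(-0.30)] = 0.1275
  C_31 = (-0.05)(-0.10) − (-0.10)(0.70) = 0.0750
  C_32 = −[(0.75)(-0.10) − (-0.10)(-0.10)] = 0.0850
  C_33 = (0.75)(0.70) − (-0.05)(-0.10) = 0.5200
det(I−A) = Σ_j (I−A)_1j·C_1j = (0.75)(0.4050) + (-0.05)(0.0900) + (-0.10)(0.2250) = 0.27675
adj(I−A) = Cᵀ =
  [ 0.4050   0.0450   0.0750]
  [ 0.0900   0.4200   0.0850]
  [ 0.2250   0.1275   0.5200]
(I − A)⁻¹ = adj(I−A) / det(I−A) ≈
  [   1.46341     0.16260     0.27100]
  [   0.32520     1.51762     0.30714]
  [   0.81301     0.46070     1.87895]
The output multiplier for sector j is the column-j sum of the Leontief inverse (I − A)⁻¹ = adj(I−A) / det(I−A).
Column 2 of adj(I−A): (0.0450, 0.4200, 0.1275); det(I−A) = 0.27675.
m_2 = (0.0450 + 0.4200 + 0.1275) / 0.27675 = 0.5925 / 0.27675 ≈ 2.1409.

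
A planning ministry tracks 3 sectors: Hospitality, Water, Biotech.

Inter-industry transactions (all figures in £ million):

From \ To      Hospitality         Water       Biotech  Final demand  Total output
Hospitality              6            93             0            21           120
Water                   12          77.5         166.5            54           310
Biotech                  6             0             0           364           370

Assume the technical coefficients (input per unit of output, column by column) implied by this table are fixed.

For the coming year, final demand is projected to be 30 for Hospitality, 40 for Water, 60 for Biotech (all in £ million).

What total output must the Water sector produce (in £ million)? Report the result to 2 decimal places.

Technical coefficients a_ij = z_ij / X_j:
  a_11 = 6/120 = 0.05, a_21 = 12/120 = 0.10, a_31 = 6/120 = 0.05
  a_12 = 93/310 = 0.30, a_22 = 77.5/310 = 0.25, a_32 = 0/310 = 0.00
  a_13 = 0/370 = 0.00, a_23 = 166.5/370 = 0.45, a_33 = 0/370 = 0.00
I − A =
  [   0.95    -0.30     0.00]
  [  -0.10     0.75    -0.45]
  [  -0.05     0.00     1.00]
Cofactors of I−A, C_ij = (−1)^(i+j)·(minor ij) (rows/columns in the sector order above):
  C_11 = (0.75)(1.00) − (-0.45)(0.00) = 0.7500
  C_12 = −[(-0.10)(1.00) − (-0.45)(-0.05)] = 0.1225
  C_13 = (-0.10)(0.00) − (0.75)(-0.05) = 0.0375
  C_21 = −[(-0.30)(1.00) − (0.00)(0.00)] = 0.3000
  C_22 = (0.95)(1.00) − (0.00)(-0.05) = 0.9500
  C_23 = −[(0.95)(0.00) − (-0.30)(-0.05)] = 0.0150
  C_31 = (-0.30)(-0.45) − (0.00)(0.75) = 0.1350
  C_32 = −[(0.95)(-0.45) − (0.00)(-0.10)] = 0.4275
  C_33 = (0.95)(0.75) − (-0.30)(-0.10) = 0.6825
det(I−A) = Σ_j (I−A)_1j·C_1j = (0.95)(0.7500) + (-0.30)(0.1225) + (0.00)(0.0375) = 0.67575
adj(I−A) = Cᵀ =
  [ 0.7500   0.3000   0.1350]
  [ 0.1225   0.9500   0.4275]
  [ 0.0375   0.0150   0.6825]
(I − A)⁻¹ = adj(I−A) / det(I−A) ≈
  [   1.1099     0.4440     0.1998]
  [   0.1813     1.4058     0.6326]
  [   0.0555     0.0222     1.0100]
x = (I − A)⁻¹ d = adj(I−A)·d / det(I−A), with det(I−A) = 0.67575:
  x_1 = (0.7500·30 + 0.3000·40 + 0.1350·60) / 0.67575 = 42.60 / 0.67575 ≈ 63.04
  x_2 = (0.1225·30 + 0.9500·40 + 0.4275·60) / 0.67575 = 67.325 / 0.67575 ≈ 99.63
  x_3 = (0.0375·30 + 0.0150·40 + 0.6825·60) / 0.67575 = 42.675 / 0.67575 ≈ 63.15

x_2 = 99.63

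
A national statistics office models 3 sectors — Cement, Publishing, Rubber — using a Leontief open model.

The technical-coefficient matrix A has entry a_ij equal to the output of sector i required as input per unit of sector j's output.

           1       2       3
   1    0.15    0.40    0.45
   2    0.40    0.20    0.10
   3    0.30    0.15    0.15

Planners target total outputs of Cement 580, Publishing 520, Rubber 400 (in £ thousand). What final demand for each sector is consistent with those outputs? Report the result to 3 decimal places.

I − A =
  [   0.85    -0.40    -0.45]
  [  -0.40     0.80    -0.10]
  [  -0.30    -0.15     0.85]
d = (I − A) x:
  d_1 = (+0.85)·580 + (-0.40)·520 + (-0.45)·400 = 105.000
  d_2 = (-0.40)·580 + (+0.80)·520 + (-0.10)·400 = 144.000
  d_3 = (-0.30)·580 + (-0.15)·520 + (+0.85)·400 = 88.000

d_1 = 105.000, d_2 = 144.000, d_3 = 88.000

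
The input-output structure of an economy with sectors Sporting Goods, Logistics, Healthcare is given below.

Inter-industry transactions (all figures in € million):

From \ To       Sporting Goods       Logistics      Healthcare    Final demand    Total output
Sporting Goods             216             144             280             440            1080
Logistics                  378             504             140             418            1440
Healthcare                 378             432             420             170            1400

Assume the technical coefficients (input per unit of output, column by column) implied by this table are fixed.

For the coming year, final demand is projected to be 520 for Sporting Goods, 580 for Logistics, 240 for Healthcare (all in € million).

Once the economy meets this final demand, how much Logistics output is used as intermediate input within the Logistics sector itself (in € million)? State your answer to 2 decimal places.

z_22 = 664.07

Technical coefficients a_ij = z_ij / X_j:
  a_11 = 216/1080 = 0.20, a_21 = 378/1080 = 0.35, a_31 = 378/1080 = 0.35
  a_12 = 144/1440 = 0.10, a_22 = 504/1440 = 0.35, a_32 = 432/1440 = 0.30
  a_13 = 280/1400 = 0.20, a_23 = 140/1400 = 0.10, a_33 = 420/1400 = 0.30
I − A =
  [   0.80    -0.10    -0.20]
  [  -0.35     0.65    -0.10]
  [  -0.35    -0.30     0.70]
Cofactors of I−A, C_ij = (−1)^(i+j)·(minor ij) (rows/columns in the sector order above):
  C_11 = (0.65)(0.70) − (-0.10)(-0.30) = 0.4250
  C_12 = −[(-0.35)(0.70) − (-0.10)(-0.35)] = 0.2800
  C_13 = (-0.35)(-0.30) − (0.65)(-0.35) = 0.3325
  C_21 = −[(-0.10)(0.70) − (-0.20)(-0.30)] = 0.1300
  C_22 = (0.80)(0.70) − (-0.20)(-0.35) = 0.4900
  C_23 = −[(0.80)(-0.30) − (-0.10)(-0.35)] = 0.2750
  C_31 = (-0.10)(-0.10) − (-0.20)(0.65) = 0.1400
  C_32 = −[(0.80)(-0.10) − (-0.20)(-0.35)] = 0.1500
  C_33 = (0.80)(0.65) − (-0.10)(-0.35) = 0.4850
det(I−A) = Σ_j (I−A)_1j·C_1j = (0.80)(0.4250) + (-0.10)(0.2800) + (-0.20)(0.3325) = 0.2455
adj(I−A) = Cᵀ =
  [ 0.4250   0.1300   0.1400]
  [ 0.2800   0.4900   0.1500]
  [ 0.3325   0.2750   0.4850]
(I − A)⁻¹ = adj(I−A) / det(I−A) ≈
  [   1.7312     0.5295     0.5703]
  [   1.1405     1.9959     0.6110]
  [   1.3544     1.1202     1.9756]
First solve x = (I − A)⁻¹ d = adj(I−A)·d / det(I−A); in particular x_2 = (0.2800·520 + 0.4900·580 + 0.1500·240) / 0.2455 = 465.80 / 0.2455 ≈ 1897.3523.
Intermediate flow from 2 to 2: z_22 = a_22 · x_2 = 0.35 × 465.80 / 0.2455 = 163.03 / 0.2455 ≈ 664.07.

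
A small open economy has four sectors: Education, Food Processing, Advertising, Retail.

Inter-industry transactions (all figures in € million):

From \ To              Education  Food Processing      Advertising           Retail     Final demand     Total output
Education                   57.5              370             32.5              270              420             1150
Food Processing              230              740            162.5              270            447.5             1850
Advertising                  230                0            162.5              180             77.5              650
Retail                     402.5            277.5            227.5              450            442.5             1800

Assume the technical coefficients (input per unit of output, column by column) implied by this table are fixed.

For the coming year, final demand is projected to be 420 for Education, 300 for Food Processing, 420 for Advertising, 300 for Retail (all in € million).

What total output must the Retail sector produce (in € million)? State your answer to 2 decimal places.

Technical coefficients a_ij = z_ij / X_j:
  a_11 = 57.5/1150 = 0.05, a_21 = 230/1150 = 0.20, a_31 = 230/1150 = 0.20, a_41 = 402.5/1150 = 0.35
  a_12 = 370/1850 = 0.20, a_22 = 740/1850 = 0.40, a_32 = 0/1850 = 0.00, a_42 = 277.5/1850 = 0.15
  a_13 = 32.5/650 = 0.05, a_23 = 162.5/650 = 0.25, a_33 = 162.5/650 = 0.25, a_43 = 227.5/650 = 0.35
  a_14 = 270/1800 = 0.15, a_24 = 270/1800 = 0.15, a_34 = 180/1800 = 0.10, a_44 = 450/1800 = 0.25
I − A =
  [   0.95    -0.20    -0.05    -0.15]
  [  -0.20     0.60    -0.25    -0.15]
  [  -0.20     0.00     0.75    -0.10]
  [  -0.35    -0.15    -0.35     0.75]
Compute the cofactors C_ij = (−1)^(i+j)·(3×3 minor ij) of I−A; the adjugate is their transpose:
adj(I−A) = Cᵀ =
  [ 0.295875   0.123125   0.106500   0.098000]
  [ 0.201625   0.442000   0.235500   0.160125]
  [ 0.109500   0.055750   0.329625   0.077000]
  [ 0.229500   0.171875   0.250625   0.381500]
det(I−A) = Σ_j (I−A)_1j·C_1j = (0.95)(0.295875) + (-0.20)(0.201625) + (-0.05)(0.109500) + (-0.15)(0.229500) = 0.20085625
(I − A)⁻¹ = adj(I−A) / det(I−A) ≈
  [   1.4731     0.6130     0.5302     0.4879]
  [   1.0038     2.2006     1.1725     0.7972]
  [   0.5452     0.2776     1.6411     0.3834]
  [   1.1426     0.8557     1.2478     1.8994]
x = (I − A)⁻¹ d = adj(I−A)·d / det(I−A), with det(I−A) = 0.20085625:
  x_1 = (0.295875·420 + 0.123125·300 + 0.106500·420 + 0.098000·300) / 0.20085625 = 235.335 / 0.20085625 ≈ 1171.66
  x_2 = (0.201625·420 + 0.442000·300 + 0.235500·420 + 0.160125·300) / 0.20085625 = 364.23 / 0.20085625 ≈ 1813.39
  x_3 = (0.109500·420 + 0.055750·300 + 0.329625·420 + 0.077000·300) / 0.20085625 = 224.2575 / 0.20085625 ≈ 1116.51
  x_4 = (0.229500·420 + 0.171875·300 + 0.250625·420 + 0.381500·300) / 0.20085625 = 367.665 / 0.20085625 ≈ 1830.49

x_4 = 1830.49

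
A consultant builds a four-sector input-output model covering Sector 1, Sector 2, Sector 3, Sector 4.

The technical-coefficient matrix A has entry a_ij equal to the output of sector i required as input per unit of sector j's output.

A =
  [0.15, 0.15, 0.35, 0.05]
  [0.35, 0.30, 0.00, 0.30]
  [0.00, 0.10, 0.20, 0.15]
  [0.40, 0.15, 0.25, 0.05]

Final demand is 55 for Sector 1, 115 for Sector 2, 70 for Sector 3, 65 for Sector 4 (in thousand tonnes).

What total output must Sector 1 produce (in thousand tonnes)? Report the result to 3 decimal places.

x_1 = 229.165

I − A =
  [   0.85    -0.15    -0.35    -0.05]
  [  -0.35     0.70     0.00    -0.30]
  [   0.00    -0.10     0.80    -0.15]
  [  -0.40    -0.15    -0.25     0.95]
Compute the cofactors C_ij = (−1)^(i+j)·(3×3 minor ij) of I−A; the adjugate is their transpose:
adj(I−A) = Cᵀ =
  [ 0.462250   0.156750   0.237000   0.111250]
  [ 0.348875   0.577125   0.226500   0.236375]
  [ 0.095125   0.106875   0.442500   0.108625]
  [ 0.274750   0.185250   0.252000   0.421750]
det(I−A) = Σ_j (I−A)_1j·C_1j = (0.85)(0.462250) + (-0.15)(0.348875) + (-0.35)(0.095125) + (-0.05)(0.274750) = 0.29355
(I − A)⁻¹ = adj(I−A) / det(I−A) ≈
  [   1.5747     0.5340     0.8074     0.3790]
  [   1.1885     1.9660     0.7716     0.8052]
  [   0.3241     0.3641     1.5074     0.3700]
  [   0.9360     0.6311     0.8585     1.4367]
x = (I − A)⁻¹ d = adj(I−A)·d / det(I−A), with det(I−A) = 0.29355:
  x_1 = (0.462250·55 + 0.156750·115 + 0.237000·70 + 0.111250·65) / 0.29355 = 67.27125 / 0.29355 ≈ 229.165
  x_2 = (0.348875·55 + 0.577125·115 + 0.226500·70 + 0.236375·65) / 0.29355 = 116.776875 / 0.29355 ≈ 397.809
  x_3 = (0.095125·55 + 0.106875·115 + 0.442500·70 + 0.108625·65) / 0.29355 = 55.558125 / 0.29355 ≈ 189.263
  x_4 = (0.274750·55 + 0.185250·115 + 0.252000·70 + 0.421750·65) / 0.29355 = 81.46875 / 0.29355 ≈ 277.529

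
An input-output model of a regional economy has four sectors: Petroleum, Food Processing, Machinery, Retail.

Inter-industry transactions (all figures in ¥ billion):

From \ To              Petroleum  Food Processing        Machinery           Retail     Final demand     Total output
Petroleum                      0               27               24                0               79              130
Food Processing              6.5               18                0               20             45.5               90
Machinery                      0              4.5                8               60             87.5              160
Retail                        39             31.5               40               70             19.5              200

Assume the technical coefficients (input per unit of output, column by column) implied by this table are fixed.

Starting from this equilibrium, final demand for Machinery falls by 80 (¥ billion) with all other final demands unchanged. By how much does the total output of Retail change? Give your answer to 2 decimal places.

Δx_R = -50.68

Technical coefficients a_ij = z_ij / X_j:
  a_PP = 0/130 = 0.00, a_FP = 6.5/130 = 0.05, a_MP = 0/130 = 0.00, a_RP = 39/130 = 0.30
  a_PF = 27/90 = 0.30, a_FF = 18/90 = 0.20, a_MF = 4.5/90 = 0.05, a_RF = 31.5/90 = 0.35
  a_PM = 24/160 = 0.15, a_FM = 0/160 = 0.00, a_MM = 8/160 = 0.05, a_RM = 40/160 = 0.25
  a_PR = 0/200 = 0.00, a_FR = 20/200 = 0.10, a_MR = 60/200 = 0.30, a_RR = 70/200 = 0.35
I − A =
  [   1.00    -0.30    -0.15     0.00]
  [  -0.05     0.80     0.00    -0.10]
  [   0.00    -0.05     0.95    -0.30]
  [  -0.30    -0.35    -0.25     0.65]
Compute the cofactors C_ij = (−1)^(i+j)·(3×3 minor ij) of I−A; the adjugate is their transpose:
adj(I−A) = Cᵀ =
  [ 0.399500   0.183375   0.080250   0.065250]
  [ 0.055625   0.529000   0.034375   0.097250]
  [ 0.080375   0.164500   0.466250   0.240500]
  [ 0.245250   0.432750   0.234875   0.745375]
det(I−A) = Σ_j (I−A)_1j·C_1j = (1.00)(0.399500) + (-0.30)(0.055625) + (-0.15)(0.080375) + (0.00)(0.245250) = 0.37075625
(I − A)⁻¹ = adj(I−A) / det(I−A) ≈
  [   1.0775     0.4946     0.2164     0.1760]
  [   0.1500     1.4268     0.0927     0.2623]
  [   0.2168     0.4437     1.2576     0.6487]
  [   0.6615     1.1672     0.6335     2.0104]
Δx = (I − A)⁻¹ Δd with Δd having -80 in the Machinery component and 0 elsewhere.
So Δx_R = L_RM · (-80), where L_RM = adj(I−A)_RM / det(I−A) = 0.234875 / 0.37075625.
Δx_R = 0.234875 × (-80) / 0.37075625 = -18.79 / 0.37075625 ≈ -50.68.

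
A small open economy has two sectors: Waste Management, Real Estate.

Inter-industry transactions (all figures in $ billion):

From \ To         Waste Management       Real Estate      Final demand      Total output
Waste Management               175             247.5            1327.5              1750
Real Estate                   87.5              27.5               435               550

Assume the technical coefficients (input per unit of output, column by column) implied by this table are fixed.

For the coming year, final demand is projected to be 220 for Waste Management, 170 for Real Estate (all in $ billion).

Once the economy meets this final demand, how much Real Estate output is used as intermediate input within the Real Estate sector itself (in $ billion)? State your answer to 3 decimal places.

Technical coefficients a_ij = z_ij / X_j:
  a_WW = 175/1750 = 0.10, a_RW = 87.5/1750 = 0.05
  a_WR = 247.5/550 = 0.45, a_RR = 27.5/550 = 0.05
I − A =
  [   0.90    -0.45]
  [  -0.05     0.95]
det(I−A) = (0.90)(0.95) − (-0.45)(-0.05) = 0.8325
adj(I−A) = [[0.95, 0.45], [0.05, 0.90]]
(I − A)⁻¹ = adj(I−A) / det(I−A) ≈
  [   1.1411     0.5405]
  [   0.0601     1.0811]
First solve x = (I − A)⁻¹ d = adj(I−A)·d / det(I−A); in particular x_R = (0.05·220 + 0.90·170) / 0.8325 = 164.00 / 0.8325 ≈ 196.99700.
Intermediate flow from R to R: z_RR = a_RR · x_R = 0.05 × 164.00 / 0.8325 = 8.20 / 0.8325 ≈ 9.850.

z_RR = 9.850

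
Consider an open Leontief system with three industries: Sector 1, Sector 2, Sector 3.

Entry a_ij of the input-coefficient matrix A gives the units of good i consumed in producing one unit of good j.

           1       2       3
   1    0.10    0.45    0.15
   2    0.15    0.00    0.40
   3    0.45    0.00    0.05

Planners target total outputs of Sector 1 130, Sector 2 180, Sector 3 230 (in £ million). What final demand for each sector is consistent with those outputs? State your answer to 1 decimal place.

d_1 = 1.5, d_2 = 68.5, d_3 = 160.0

I − A =
  [   0.90    -0.45    -0.15]
  [  -0.15     1.00    -0.40]
  [  -0.45     0.00     0.95]
d = (I − A) x:
  d_1 = (+0.90)·130 + (-0.45)·180 + (-0.15)·230 = 1.5
  d_2 = (-0.15)·130 + (+1.00)·180 + (-0.40)·230 = 68.5
  d_3 = (-0.45)·130 + (+0.00)·180 + (+0.95)·230 = 160.0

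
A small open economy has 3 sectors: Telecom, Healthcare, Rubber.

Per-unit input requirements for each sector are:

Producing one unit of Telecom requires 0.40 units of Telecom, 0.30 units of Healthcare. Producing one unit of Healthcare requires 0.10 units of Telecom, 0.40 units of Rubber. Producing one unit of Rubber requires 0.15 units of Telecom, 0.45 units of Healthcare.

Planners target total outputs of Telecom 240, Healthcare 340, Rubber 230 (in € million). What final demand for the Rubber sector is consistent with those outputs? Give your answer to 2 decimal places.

I − A =
  [   0.60    -0.10    -0.15]
  [  -0.30     1.00    -0.45]
  [   0.00    -0.40     1.00]
d = (I − A) x:
  d_T = (+0.60)·240 + (-0.10)·340 + (-0.15)·230 = 75.50
  d_H = (-0.30)·240 + (+1.00)·340 + (-0.45)·230 = 164.50
  d_R = (+0.00)·240 + (-0.40)·340 + (+1.00)·230 = 94.00

d_R = 94.00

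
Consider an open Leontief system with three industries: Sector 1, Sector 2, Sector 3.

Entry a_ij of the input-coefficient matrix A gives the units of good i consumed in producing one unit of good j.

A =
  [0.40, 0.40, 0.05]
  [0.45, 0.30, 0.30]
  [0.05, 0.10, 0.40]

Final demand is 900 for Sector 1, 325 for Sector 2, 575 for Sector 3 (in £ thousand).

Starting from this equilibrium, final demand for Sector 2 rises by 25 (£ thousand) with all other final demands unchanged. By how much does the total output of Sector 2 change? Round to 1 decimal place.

Δx_2 = 77.0

I − A =
  [   0.60    -0.40    -0.05]
  [  -0.45     0.70    -0.30]
  [  -0.05    -0.10     0.60]
Cofactors of I−A, C_ij = (−1)^(i+j)·(minor ij) (rows/columns in the sector order above):
  C_11 = (0.70)(0.60) − (-0.30)(-0.10) = 0.3900
  C_12 = −[(-0.45)(0.60) − (-0.30)(-0.05)] = 0.2850
  C_13 = (-0.45)(-0.10) − (0.70)(-0.05) = 0.0800
  C_21 = −[(-0.40)(0.60) − (-0.05)(-0.10)] = 0.2450
  C_22 = (0.60)(0.60) − (-0.05)(-0.05) = 0.3575
  C_23 = −[(0.60)(-0.10) − (-0.40)(-0.05)] = 0.0800
  C_31 = (-0.40)(-0.30) − (-0.05)(0.70) = 0.1550
  C_32 = −[(0.60)(-0.30) − (-0.05)(-0.45)] = 0.2025
  C_33 = (0.60)(0.70) − (-0.40)(-0.45) = 0.2400
det(I−A) = Σ_j (I−A)_1j·C_1j = (0.60)(0.3900) + (-0.40)(0.2850) + (-0.05)(0.0800) = 0.1160
adj(I−A) = Cᵀ =
  [ 0.3900   0.2450   0.1550]
  [ 0.2850   0.3575   0.2025]
  [ 0.0800   0.0800   0.2400]
(I − A)⁻¹ = adj(I−A) / det(I−A) ≈
  [   3.3621     2.1121     1.3362]
  [   2.4569     3.0819     1.7457]
  [   0.6897     0.6897     2.0690]
Δx = (I − A)⁻¹ Δd with Δd having +25 in the Sector 2 component and 0 elsewhere.
So Δx_2 = L_22 · (+25), where L_22 = adj(I−A)_22 / det(I−A) = 0.3575 / 0.1160.
Δx_2 = 0.3575 × (+25) / 0.1160 = 8.9375 / 0.1160 ≈ 77.0.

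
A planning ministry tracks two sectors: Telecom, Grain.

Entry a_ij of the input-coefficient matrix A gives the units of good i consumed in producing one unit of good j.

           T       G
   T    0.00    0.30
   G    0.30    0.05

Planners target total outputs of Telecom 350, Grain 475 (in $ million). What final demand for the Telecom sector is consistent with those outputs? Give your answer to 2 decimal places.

d_T = 207.50

I − A =
  [   1.00    -0.30]
  [  -0.30     0.95]
d = (I − A) x:
  d_T = (+1.00)·350 + (-0.30)·475 = 207.50
  d_G = (-0.30)·350 + (+0.95)·475 = 346.25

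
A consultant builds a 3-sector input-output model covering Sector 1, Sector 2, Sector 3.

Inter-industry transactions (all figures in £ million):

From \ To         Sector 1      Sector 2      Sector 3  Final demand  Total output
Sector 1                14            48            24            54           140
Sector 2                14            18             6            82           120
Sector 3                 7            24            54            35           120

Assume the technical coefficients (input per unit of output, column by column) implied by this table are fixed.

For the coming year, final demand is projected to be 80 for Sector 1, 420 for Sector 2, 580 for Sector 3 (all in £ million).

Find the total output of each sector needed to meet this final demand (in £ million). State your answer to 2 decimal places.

Technical coefficients a_ij = z_ij / X_j:
  a_11 = 14/140 = 0.10, a_21 = 14/140 = 0.10, a_31 = 7/140 = 0.05
  a_12 = 48/120 = 0.40, a_22 = 18/120 = 0.15, a_32 = 24/120 = 0.20
  a_13 = 24/120 = 0.20, a_23 = 6/120 = 0.05, a_33 = 54/120 = 0.45
I − A =
  [   0.90    -0.40    -0.20]
  [  -0.10     0.85    -0.05]
  [  -0.05    -0.20     0.55]
Cofactors of I−A, C_ij = (−1)^(i+j)·(minor ij) (rows/columns in the sector order above):
  C_11 = (0.85)(0.55) − (-0.05)(-0.20) = 0.4575
  C_12 = −[(-0.10)(0.55) − (-0.05)(-0.05)] = 0.0575
  C_13 = (-0.10)(-0.20) − (0.85)(-0.05) = 0.0625
  C_21 = −[(-0.40)(0.55) − (-0.20)(-0.20)] = 0.2600
  C_22 = (0.90)(0.55) − (-0.20)(-0.05) = 0.4850
  C_23 = −[(0.90)(-0.20) − (-0.40)(-0.05)] = 0.2000
  C_31 = (-0.40)(-0.05) − (-0.20)(0.85) = 0.1900
  C_32 = −[(0.90)(-0.05) − (-0.20)(-0.10)] = 0.0650
  C_33 = (0.90)(0.85) − (-0.40)(-0.10) = 0.7250
det(I−A) = Σ_j (I−A)_1j·C_1j = (0.90)(0.4575) + (-0.40)(0.0575) + (-0.20)(0.0625) = 0.37625
adj(I−A) = Cᵀ =
  [ 0.4575   0.2600   0.1900]
  [ 0.0575   0.4850   0.0650]
  [ 0.0625   0.2000   0.7250]
(I − A)⁻¹ = adj(I−A) / det(I−A) ≈
  [   1.2159     0.6910     0.5050]
  [   0.1528     1.2890     0.1728]
  [   0.1661     0.5316     1.9269]
x = (I − A)⁻¹ d = adj(I−A)·d / det(I−A), with det(I−A) = 0.37625:
  x_1 = (0.4575·80 + 0.2600·420 + 0.1900·580) / 0.37625 = 256.00 / 0.37625 ≈ 680.40
  x_2 = (0.0575·80 + 0.4850·420 + 0.0650·580) / 0.37625 = 246.00 / 0.37625 ≈ 653.82
  x_3 = (0.0625·80 + 0.2000·420 + 0.7250·580) / 0.37625 = 509.50 / 0.37625 ≈ 1354.15

x_1 = 680.40, x_2 = 653.82, x_3 = 1354.15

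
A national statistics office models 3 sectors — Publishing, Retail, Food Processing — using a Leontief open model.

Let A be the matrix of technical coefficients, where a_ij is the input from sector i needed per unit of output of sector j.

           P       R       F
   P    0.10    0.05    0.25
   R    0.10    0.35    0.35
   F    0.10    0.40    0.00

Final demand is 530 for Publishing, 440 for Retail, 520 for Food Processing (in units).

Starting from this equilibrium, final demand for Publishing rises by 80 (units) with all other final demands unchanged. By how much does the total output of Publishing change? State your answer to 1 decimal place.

I − A =
  [   0.90    -0.05    -0.25]
  [  -0.10     0.65    -0.35]
  [  -0.10    -0.40     1.00]
Cofactors of I−A, C_ij = (−1)^(i+j)·(minor ij) (rows/columns in the sector order above):
  C_11 = (0.65)(1.00) − (-0.35)(-0.40) = 0.5100
  C_12 = −[(-0.10)(1.00) − (-0.35)(-0.10)] = 0.1350
  C_13 = (-0.10)(-0.40) − (0.65)(-0.10) = 0.1050
  C_21 = −[(-0.05)(1.00) − (-0.25)(-0.40)] = 0.1500
  C_22 = (0.90)(1.00) − (-0.25)(-0.10) = 0.8750
  C_23 = −[(0.90)(-0.40) − (-0.05)(-0.10)] = 0.3650
  C_31 = (-0.05)(-0.35) − (-0.25)(0.65) = 0.1800
  C_32 = −[(0.90)(-0.35) − (-0.25)(-0.10)] = 0.3400
  C_33 = (0.90)(0.65) − (-0.05)(-0.10) = 0.5800
det(I−A) = Σ_j (I−A)_1j·C_1j = (0.90)(0.5100) + (-0.05)(0.1350) + (-0.25)(0.1050) = 0.4260
adj(I−A) = Cᵀ =
  [ 0.5100   0.1500   0.1800]
  [ 0.1350   0.8750   0.3400]
  [ 0.1050   0.3650   0.5800]
(I − A)⁻¹ = adj(I−A) / det(I−A) ≈
  [   1.1972     0.3521     0.4225]
  [   0.3169     2.0540     0.7981]
  [   0.2465     0.8568     1.3615]
Δx = (I − A)⁻¹ Δd with Δd having +80 in the Publishing component and 0 elsewhere.
So Δx_P = L_PP · (+80), where L_PP = adj(I−A)_PP / det(I−A) = 0.5100 / 0.4260.
Δx_P = 0.5100 × (+80) / 0.4260 = 40.80 / 0.4260 ≈ 95.8.

Δx_P = 95.8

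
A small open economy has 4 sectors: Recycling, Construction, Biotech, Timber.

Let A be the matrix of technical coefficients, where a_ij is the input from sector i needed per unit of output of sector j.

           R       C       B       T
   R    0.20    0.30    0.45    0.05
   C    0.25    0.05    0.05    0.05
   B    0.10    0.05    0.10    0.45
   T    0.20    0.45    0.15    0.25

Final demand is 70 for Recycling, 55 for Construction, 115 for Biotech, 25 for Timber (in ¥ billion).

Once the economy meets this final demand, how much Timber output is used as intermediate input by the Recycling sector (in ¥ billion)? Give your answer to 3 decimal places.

I − A =
  [   0.80    -0.30    -0.45    -0.05]
  [  -0.25     0.95    -0.05    -0.05]
  [  -0.10    -0.05     0.90    -0.45]
  [  -0.20    -0.45    -0.15     0.75]
Compute the cofactors C_ij = (−1)^(i+j)·(3×3 minor ij) of I−A; the adjugate is their transpose:
adj(I−A) = Cᵀ =
  [ 0.544500   0.310875   0.332250   0.256375]
  [ 0.169875   0.402000   0.126250   0.113875]
  [ 0.215000   0.243250   0.477625   0.317125]
  [ 0.290125   0.372750   0.259875   0.564625]
det(I−A) = Σ_j (I−A)_1j·C_1j = (0.80)(0.544500) + (-0.30)(0.169875) + (-0.45)(0.215000) + (-0.05)(0.290125) = 0.27338125
(I − A)⁻¹ = adj(I−A) / det(I−A) ≈
  [   1.9917     1.1371     1.2153     0.9378]
  [   0.6214     1.4705     0.4618     0.4165]
  [   0.7864     0.8898     1.7471     1.1600]
  [   1.0612     1.3635     0.9506     2.0653]
First solve x = (I − A)⁻¹ d = adj(I−A)·d / det(I−A); in particular x_R = (0.544500·70 + 0.310875·55 + 0.332250·115 + 0.256375·25) / 0.27338125 = 99.83125 / 0.27338125 ≈ 365.17226.
Intermediate flow from T to R: z_TR = a_TR · x_R = 0.20 × 99.83125 / 0.27338125 = 19.96625 / 0.27338125 ≈ 73.034.

z_TR = 73.034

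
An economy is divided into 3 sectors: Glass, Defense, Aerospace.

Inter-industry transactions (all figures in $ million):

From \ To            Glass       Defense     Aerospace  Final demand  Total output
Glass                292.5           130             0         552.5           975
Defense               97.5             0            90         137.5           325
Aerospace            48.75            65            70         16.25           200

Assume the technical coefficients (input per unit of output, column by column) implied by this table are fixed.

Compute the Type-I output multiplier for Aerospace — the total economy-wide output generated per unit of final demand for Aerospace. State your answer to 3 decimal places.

Technical coefficients a_ij = z_ij / X_j:
  a_11 = 292.5/975 = 0.30, a_21 = 97.5/975 = 0.10, a_31 = 48.75/975 = 0.05
  a_12 = 130/325 = 0.40, a_22 = 0/325 = 0.00, a_32 = 65/325 = 0.20
  a_13 = 0/200 = 0.00, a_23 = 90/200 = 0.45, a_33 = 70/200 = 0.35
I − A =
  [   0.70    -0.40     0.00]
  [  -0.10     1.00    -0.45]
  [  -0.05    -0.20     0.65]
Cofactors of I−A, C_ij = (−1)^(i+j)·(minor ij) (rows/columns in the sector order above):
  C_11 = (1.00)(0.65) − (-0.45)(-0.20) = 0.5600
  C_12 = −[(-0.10)(0.65) − (-0.45)(-0.05)] = 0.0875
  C_13 = (-0.10)(-0.20) − (1.00)(-0.05) = 0.0700
  C_21 = −[(-0.40)(0.65) − (0.00)(-0.20)] = 0.2600
  C_22 = (0.70)(0.65) − (0.00)(-0.05) = 0.4550
  C_23 = −[(0.70)(-0.20) − (-0.40)(-0.05)] = 0.1600
  C_31 = (-0.40)(-0.45) − (0.00)(1.00) = 0.1800
  C_32 = −[(0.70)(-0.45) − (0.00)(-0.10)] = 0.3150
  C_33 = (0.70)(1.00) − (-0.40)(-0.10) = 0.6600
det(I−A) = Σ_j (I−A)_1j·C_1j = (0.70)(0.5600) + (-0.40)(0.0875) + (0.00)(0.0700) = 0.3570
adj(I−A) = Cᵀ =
  [ 0.5600   0.2600   0.1800]
  [ 0.0875   0.4550   0.3150]
  [ 0.0700   0.1600   0.6600]
(I − A)⁻¹ = adj(I−A) / det(I−A) ≈
  [   1.5686     0.7283     0.5042]
  [   0.2451     1.2745     0.8824]
  [   0.1961     0.4482     1.8487]
The output multiplier for sector j is the column-j sum of the Leontief inverse (I − A)⁻¹ = adj(I−A) / det(I−A).
Column 3 of adj(I−A): (0.1800, 0.3150, 0.6600); det(I−A) = 0.3570.
m_3 = (0.1800 + 0.3150 + 0.6600) / 0.3570 = 1.155 / 0.3570 ≈ 3.235.

m_3 = 3.235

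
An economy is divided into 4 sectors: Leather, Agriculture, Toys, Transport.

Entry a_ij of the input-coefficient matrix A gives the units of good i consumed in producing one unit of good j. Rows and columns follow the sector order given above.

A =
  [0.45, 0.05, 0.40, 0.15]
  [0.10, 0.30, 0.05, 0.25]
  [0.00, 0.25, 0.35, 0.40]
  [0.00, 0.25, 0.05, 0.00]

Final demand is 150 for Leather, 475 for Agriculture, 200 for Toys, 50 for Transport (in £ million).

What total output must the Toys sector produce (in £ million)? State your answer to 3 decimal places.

x_3 = 923.217

I − A =
  [   0.55    -0.05    -0.40    -0.15]
  [  -0.10     0.70    -0.05    -0.25]
  [   0.00    -0.25     0.65    -0.40]
  [   0.00    -0.25    -0.05     1.00]
Compute the cofactors C_ij = (−1)^(i+j)·(3×3 minor ij) of I−A; the adjugate is their transpose:
adj(I−A) = Cᵀ =
  [ 0.379750   0.197750   0.265250   0.212500]
  [ 0.063000   0.346500   0.075125   0.126125]
  [ 0.035000   0.192500   0.341875   0.190125]
  [ 0.017500   0.096250   0.035875   0.230125]
det(I−A) = Σ_j (I−A)_1j·C_1j = (0.55)(0.379750) + (-0.05)(0.063000) + (-0.40)(0.035000) + (-0.15)(0.017500) = 0.1890875
(I − A)⁻¹ = adj(I−A) / det(I−A) ≈
  [   2.0083     1.0458     1.4028     1.1238]
  [   0.3332     1.8325     0.3973     0.6670]
  [   0.1851     1.0180     1.8080     1.0055]
  [   0.0925     0.5090     0.1897     1.2170]
x = (I − A)⁻¹ d = adj(I−A)·d / det(I−A), with det(I−A) = 0.1890875:
  x_1 = (0.379750·150 + 0.197750·475 + 0.265250·200 + 0.212500·50) / 0.1890875 = 214.56875 / 0.1890875 ≈ 1134.759
  x_2 = (0.063000·150 + 0.346500·475 + 0.075125·200 + 0.126125·50) / 0.1890875 = 195.36875 / 0.1890875 ≈ 1033.219
  x_3 = (0.035000·150 + 0.192500·475 + 0.341875·200 + 0.190125·50) / 0.1890875 = 174.56875 / 0.1890875 ≈ 923.217
  x_4 = (0.017500·150 + 0.096250·475 + 0.035875·200 + 0.230125·50) / 0.1890875 = 67.025 / 0.1890875 ≈ 354.466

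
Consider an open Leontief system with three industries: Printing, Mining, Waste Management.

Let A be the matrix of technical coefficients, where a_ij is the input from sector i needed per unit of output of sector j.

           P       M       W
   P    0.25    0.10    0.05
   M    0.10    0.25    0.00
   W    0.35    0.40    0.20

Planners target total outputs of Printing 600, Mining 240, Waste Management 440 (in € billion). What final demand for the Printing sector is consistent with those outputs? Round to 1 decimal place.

I − A =
  [   0.75    -0.10    -0.05]
  [  -0.10     0.75     0.00]
  [  -0.35    -0.40     0.80]
d = (I − A) x:
  d_P = (+0.75)·600 + (-0.10)·240 + (-0.05)·440 = 404.0
  d_M = (-0.10)·600 + (+0.75)·240 + (+0.00)·440 = 120.0
  d_W = (-0.35)·600 + (-0.40)·240 + (+0.80)·440 = 46.0

d_P = 404.0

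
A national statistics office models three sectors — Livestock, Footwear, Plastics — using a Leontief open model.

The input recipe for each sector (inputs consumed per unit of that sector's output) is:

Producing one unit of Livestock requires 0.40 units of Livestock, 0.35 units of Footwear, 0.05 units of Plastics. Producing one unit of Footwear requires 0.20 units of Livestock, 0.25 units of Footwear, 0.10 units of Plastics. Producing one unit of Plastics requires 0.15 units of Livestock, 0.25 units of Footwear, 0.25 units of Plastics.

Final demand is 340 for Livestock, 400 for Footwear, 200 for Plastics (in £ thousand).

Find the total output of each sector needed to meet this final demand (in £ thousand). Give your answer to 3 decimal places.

I − A =
  [   0.60    -0.20    -0.15]
  [  -0.35     0.75    -0.25]
  [  -0.05    -0.10     0.75]
Cofactors of I−A, C_ij = (−1)^(i+j)·(minor ij) (rows/columns in the sector order above):
  C_11 = (0.75)(0.75) − (-0.25)(-0.10) = 0.5375
  C_12 = −[(-0.35)(0.75) − (-0.25)(-0.05)] = 0.2750
  C_13 = (-0.35)(-0.10) − (0.75)(-0.05) = 0.0725
  C_21 = −[(-0.20)(0.75) − (-0.15)(-0.10)] = 0.1650
  C_22 = (0.60)(0.75) − (-0.15)(-0.05) = 0.4425
  C_23 = −[(0.60)(-0.10) − (-0.20)(-0.05)] = 0.0700
  C_31 = (-0.20)(-0.25) − (-0.15)(0.75) = 0.1625
  C_32 = −[(0.60)(-0.25) − (-0.15)(-0.35)] = 0.2025
  C_33 = (0.60)(0.75) − (-0.20)(-0.35) = 0.3800
det(I−A) = Σ_j (I−A)_1j·C_1j = (0.60)(0.5375) + (-0.20)(0.2750) + (-0.15)(0.0725) = 0.256625
adj(I−A) = Cᵀ =
  [ 0.5375   0.1650   0.1625]
  [ 0.2750   0.4425   0.2025]
  [ 0.0725   0.0700   0.3800]
(I − A)⁻¹ = adj(I−A) / det(I−A) ≈
  [   2.0945     0.6430     0.6332]
  [   1.0716     1.7243     0.7891]
  [   0.2825     0.2728     1.4808]
x = (I − A)⁻¹ d = adj(I−A)·d / det(I−A), with det(I−A) = 0.256625:
  x_1 = (0.5375·340 + 0.1650·400 + 0.1625·200) / 0.256625 = 281.25 / 0.256625 ≈ 1095.957
  x_2 = (0.2750·340 + 0.4425·400 + 0.2025·200) / 0.256625 = 311.00 / 0.256625 ≈ 1211.885
  x_3 = (0.0725·340 + 0.0700·400 + 0.3800·200) / 0.256625 = 128.65 / 0.256625 ≈ 501.315

x_1 = 1095.957, x_2 = 1211.885, x_3 = 501.315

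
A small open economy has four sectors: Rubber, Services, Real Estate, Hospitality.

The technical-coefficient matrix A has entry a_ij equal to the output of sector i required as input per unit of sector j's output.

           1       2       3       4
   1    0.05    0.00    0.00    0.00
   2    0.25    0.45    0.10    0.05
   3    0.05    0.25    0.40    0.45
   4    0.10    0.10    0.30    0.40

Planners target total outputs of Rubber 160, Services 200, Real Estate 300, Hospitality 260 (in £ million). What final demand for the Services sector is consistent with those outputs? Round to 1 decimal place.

d_2 = 27.0

I − A =
  [   0.95     0.00     0.00     0.00]
  [  -0.25     0.55    -0.10    -0.05]
  [  -0.05    -0.25     0.60    -0.45]
  [  -0.10    -0.10    -0.30     0.60]
d = (I − A) x:
  d_1 = (+0.95)·160 + (+0.00)·200 + (+0.00)·300 + (+0.00)·260 = 152.0
  d_2 = (-0.25)·160 + (+0.55)·200 + (-0.10)·300 + (-0.05)·260 = 27.0
  d_3 = (-0.05)·160 + (-0.25)·200 + (+0.60)·300 + (-0.45)·260 = 5.0
  d_4 = (-0.10)·160 + (-0.10)·200 + (-0.30)·300 + (+0.60)·260 = 30.0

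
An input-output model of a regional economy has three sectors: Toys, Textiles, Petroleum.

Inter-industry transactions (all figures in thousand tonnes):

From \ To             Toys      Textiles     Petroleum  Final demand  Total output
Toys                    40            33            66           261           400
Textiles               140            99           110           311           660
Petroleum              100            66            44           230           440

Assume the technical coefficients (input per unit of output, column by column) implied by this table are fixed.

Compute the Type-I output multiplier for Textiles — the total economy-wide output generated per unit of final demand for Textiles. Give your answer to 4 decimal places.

Technical coefficients a_ij = z_ij / X_j:
  a_11 = 40/400 = 0.10, a_21 = 140/400 = 0.35, a_31 = 100/400 = 0.25
  a_12 = 33/660 = 0.05, a_22 = 99/660 = 0.15, a_32 = 66/660 = 0.10
  a_13 = 66/440 = 0.15, a_23 = 110/440 = 0.25, a_33 = 44/440 = 0.10
I − A =
  [   0.90    -0.05    -0.15]
  [  -0.35     0.85    -0.25]
  [  -0.25    -0.10     0.90]
Cofactors of I−A, C_ij = (−1)^(i+j)·(minor ij) (rows/columns in the sector order above):
  C_11 = (0.85)(0.90) − (-0.25)(-0.10) = 0.7400
  C_12 = −[(-0.35)(0.90) − (-0.25)(-0.25)] = 0.3775
  C_13 = (-0.35)(-0.10) − (0.85)(-0.25) = 0.2475
  C_21 = −[(-0.05)(0.90) − (-0.15)(-0.10)] = 0.0600
  C_22 = (0.90)(0.90) − (-0.15)(-0.25) = 0.7725
  C_23 = −[(0.90)(-0.10) − (-0.05)(-0.25)] = 0.1025
  C_31 = (-0.05)(-0.25) − (-0.15)(0.85) = 0.1400
  C_32 = −[(0.90)(-0.25) − (-0.15)(-0.35)] = 0.2775
  C_33 = (0.90)(0.85) − (-0.05)(-0.35) = 0.7475
det(I−A) = Σ_j (I−A)_1j·C_1j = (0.90)(0.7400) + (-0.05)(0.3775) + (-0.15)(0.2475) = 0.6100
adj(I−A) = Cᵀ =
  [ 0.7400   0.0600   0.1400]
  [ 0.3775   0.7725   0.2775]
  [ 0.2475   0.1025   0.7475]
(I − A)⁻¹ = adj(I−A) / det(I−A) ≈
  [   1.21311     0.09836     0.22951]
  [   0.61885     1.26639     0.45492]
  [   0.40574     0.16803     1.22541]
The output multiplier for sector j is the column-j sum of the Leontief inverse (I − A)⁻¹ = adj(I−A) / det(I−A).
Column 2 of adj(I−A): (0.0600, 0.7725, 0.1025); det(I−A) = 0.6100.
m_2 = (0.0600 + 0.7725 + 0.1025) / 0.6100 = 0.935 / 0.6100 ≈ 1.5328.

m_2 = 1.5328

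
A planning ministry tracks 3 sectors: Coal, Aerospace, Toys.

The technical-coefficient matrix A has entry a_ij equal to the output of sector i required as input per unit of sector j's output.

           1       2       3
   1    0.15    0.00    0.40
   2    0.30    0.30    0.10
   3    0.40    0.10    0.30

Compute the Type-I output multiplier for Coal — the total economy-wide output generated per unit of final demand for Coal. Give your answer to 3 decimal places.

m_1 = 3.662

I − A =
  [   0.85     0.00    -0.40]
  [  -0.30     0.70    -0.10]
  [  -0.40    -0.10     0.70]
Cofactors of I−A, C_ij = (−1)^(i+j)·(minor ij) (rows/columns in the sector order above):
  C_11 = (0.70)(0.70) − (-0.10)(-0.10) = 0.4800
  C_12 = −[(-0.30)(0.70) − (-0.10)(-0.40)] = 0.2500
  C_13 = (-0.30)(-0.10) − (0.70)(-0.40) = 0.3100
  C_21 = −[(0.00)(0.70) − (-0.40)(-0.10)] = 0.0400
  C_22 = (0.85)(0.70) − (-0.40)(-0.40) = 0.4350
  C_23 = −[(0.85)(-0.10) − (0.00)(-0.40)] = 0.0850
  C_31 = (0.00)(-0.10) − (-0.40)(0.70) = 0.2800
  C_32 = −[(0.85)(-0.10) − (-0.40)(-0.30)] = 0.2050
  C_33 = (0.85)(0.70) − (0.00)(-0.30) = 0.5950
det(I−A) = Σ_j (I−A)_1j·C_1j = (0.85)(0.4800) + (0.00)(0.2500) + (-0.40)(0.3100) = 0.2840
adj(I−A) = Cᵀ =
  [ 0.4800   0.0400   0.2800]
  [ 0.2500   0.4350   0.2050]
  [ 0.3100   0.0850   0.5950]
(I − A)⁻¹ = adj(I−A) / det(I−A) ≈
  [   1.6901     0.1408     0.9859]
  [   0.8803     1.5317     0.7218]
  [   1.0915     0.2993     2.0951]
The output multiplier for sector j is the column-j sum of the Leontief inverse (I − A)⁻¹ = adj(I−A) / det(I−A).
Column 1 of adj(I−A): (0.4800, 0.2500, 0.3100); det(I−A) = 0.2840.
m_1 = (0.4800 + 0.2500 + 0.3100) / 0.2840 = 1.04 / 0.2840 ≈ 3.662.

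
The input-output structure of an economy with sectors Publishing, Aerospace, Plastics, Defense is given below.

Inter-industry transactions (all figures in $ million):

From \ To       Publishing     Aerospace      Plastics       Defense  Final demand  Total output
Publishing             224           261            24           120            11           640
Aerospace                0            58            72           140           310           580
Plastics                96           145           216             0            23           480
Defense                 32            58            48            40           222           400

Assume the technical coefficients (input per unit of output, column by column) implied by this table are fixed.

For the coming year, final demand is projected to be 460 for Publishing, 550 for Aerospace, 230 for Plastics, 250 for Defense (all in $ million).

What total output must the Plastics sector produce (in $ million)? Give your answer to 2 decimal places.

Technical coefficients a_ij = z_ij / X_j:
  a_11 = 224/640 = 0.35, a_21 = 0/640 = 0.00, a_31 = 96/640 = 0.15, a_41 = 32/640 = 0.05
  a_12 = 261/580 = 0.45, a_22 = 58/580 = 0.10, a_32 = 145/580 = 0.25, a_42 = 58/580 = 0.10
  a_13 = 24/480 = 0.05, a_23 = 72/480 = 0.15, a_33 = 216/480 = 0.45, a_43 = 48/480 = 0.10
  a_14 = 120/400 = 0.30, a_24 = 140/400 = 0.35, a_34 = 0/400 = 0.00, a_44 = 40/400 = 0.10
I − A =
  [   0.65    -0.45    -0.05    -0.30]
  [   0.00     0.90    -0.15    -0.35]
  [  -0.15    -0.25     0.55     0.00]
  [  -0.05    -0.10    -0.10     0.90]
Compute the cofactors C_ij = (−1)^(i+j)·(3×3 minor ij) of I−A; the adjugate is their transpose:
adj(I−A) = Cᵀ =
  [ 0.383750   0.258000   0.146750   0.228250]
  [ 0.035125   0.302250   0.109125   0.129250]
  [ 0.120625   0.207750   0.482375   0.121000]
  [ 0.038625   0.071000   0.073875   0.280500]
det(I−A) = Σ_j (I−A)_1j·C_1j = (0.65)(0.383750) + (-0.45)(0.035125) + (-0.05)(0.120625) + (-0.30)(0.038625) = 0.2160125
(I − A)⁻¹ = adj(I−A) / det(I−A) ≈
  [   1.7765     1.1944     0.6794     1.0567]
  [   0.1626     1.3992     0.5052     0.5983]
  [   0.5584     0.9617     2.2331     0.5602]
  [   0.1788     0.3287     0.3420     1.2985]
x = (I − A)⁻¹ d = adj(I−A)·d / det(I−A), with det(I−A) = 0.2160125:
  x_1 = (0.383750·460 + 0.258000·550 + 0.146750·230 + 0.228250·250) / 0.2160125 = 409.24 / 0.2160125 ≈ 1894.52
  x_2 = (0.035125·460 + 0.302250·550 + 0.109125·230 + 0.129250·250) / 0.2160125 = 239.80625 / 0.2160125 ≈ 1110.15
  x_3 = (0.120625·460 + 0.207750·550 + 0.482375·230 + 0.121000·250) / 0.2160125 = 310.94625 / 0.2160125 ≈ 1439.48
  x_4 = (0.038625·460 + 0.071000·550 + 0.073875·230 + 0.280500·250) / 0.2160125 = 143.93375 / 0.2160125 ≈ 666.32

x_3 = 1439.48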